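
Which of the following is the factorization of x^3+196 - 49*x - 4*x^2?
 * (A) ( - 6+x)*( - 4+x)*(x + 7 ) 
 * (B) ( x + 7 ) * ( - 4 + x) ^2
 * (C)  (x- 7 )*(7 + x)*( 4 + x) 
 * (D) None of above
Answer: D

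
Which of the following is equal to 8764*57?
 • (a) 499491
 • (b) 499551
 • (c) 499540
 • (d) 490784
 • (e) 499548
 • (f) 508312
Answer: e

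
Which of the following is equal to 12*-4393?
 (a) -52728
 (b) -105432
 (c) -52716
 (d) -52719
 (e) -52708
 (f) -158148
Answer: c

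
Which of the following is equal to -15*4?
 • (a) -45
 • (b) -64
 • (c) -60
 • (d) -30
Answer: c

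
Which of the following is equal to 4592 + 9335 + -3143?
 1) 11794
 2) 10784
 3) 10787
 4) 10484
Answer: 2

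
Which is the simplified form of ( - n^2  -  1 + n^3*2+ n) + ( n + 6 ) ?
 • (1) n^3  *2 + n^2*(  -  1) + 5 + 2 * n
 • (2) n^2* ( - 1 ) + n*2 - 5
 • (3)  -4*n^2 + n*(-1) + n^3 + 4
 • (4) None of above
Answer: 1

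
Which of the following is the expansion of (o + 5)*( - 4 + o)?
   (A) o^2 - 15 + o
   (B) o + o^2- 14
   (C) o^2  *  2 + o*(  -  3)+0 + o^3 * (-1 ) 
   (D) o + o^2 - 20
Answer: D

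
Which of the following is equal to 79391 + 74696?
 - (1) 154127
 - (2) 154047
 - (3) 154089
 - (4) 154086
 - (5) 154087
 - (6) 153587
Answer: 5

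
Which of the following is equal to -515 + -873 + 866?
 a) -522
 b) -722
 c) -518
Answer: a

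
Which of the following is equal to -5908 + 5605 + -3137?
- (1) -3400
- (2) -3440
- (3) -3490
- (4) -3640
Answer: 2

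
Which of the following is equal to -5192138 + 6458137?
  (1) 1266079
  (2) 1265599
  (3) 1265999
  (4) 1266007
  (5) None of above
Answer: 3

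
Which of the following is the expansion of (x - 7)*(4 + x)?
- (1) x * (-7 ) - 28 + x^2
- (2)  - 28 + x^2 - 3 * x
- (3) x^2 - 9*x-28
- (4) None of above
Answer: 2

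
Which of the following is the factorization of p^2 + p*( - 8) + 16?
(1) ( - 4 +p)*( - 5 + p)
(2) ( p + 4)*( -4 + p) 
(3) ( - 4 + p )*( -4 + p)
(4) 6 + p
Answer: 3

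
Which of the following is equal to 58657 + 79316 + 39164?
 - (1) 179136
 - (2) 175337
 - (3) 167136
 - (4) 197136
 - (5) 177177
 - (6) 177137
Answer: 6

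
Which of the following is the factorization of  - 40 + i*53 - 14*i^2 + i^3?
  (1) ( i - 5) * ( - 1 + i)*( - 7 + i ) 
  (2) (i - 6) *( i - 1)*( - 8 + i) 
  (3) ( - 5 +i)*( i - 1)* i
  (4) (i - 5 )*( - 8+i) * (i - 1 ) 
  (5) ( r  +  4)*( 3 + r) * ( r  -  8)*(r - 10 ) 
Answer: 4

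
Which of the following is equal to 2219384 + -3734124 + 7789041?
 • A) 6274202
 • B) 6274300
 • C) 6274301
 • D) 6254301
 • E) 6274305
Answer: C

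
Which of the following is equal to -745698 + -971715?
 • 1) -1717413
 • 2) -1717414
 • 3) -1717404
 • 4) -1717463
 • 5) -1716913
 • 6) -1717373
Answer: 1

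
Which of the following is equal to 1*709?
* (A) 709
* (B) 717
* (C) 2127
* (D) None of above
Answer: A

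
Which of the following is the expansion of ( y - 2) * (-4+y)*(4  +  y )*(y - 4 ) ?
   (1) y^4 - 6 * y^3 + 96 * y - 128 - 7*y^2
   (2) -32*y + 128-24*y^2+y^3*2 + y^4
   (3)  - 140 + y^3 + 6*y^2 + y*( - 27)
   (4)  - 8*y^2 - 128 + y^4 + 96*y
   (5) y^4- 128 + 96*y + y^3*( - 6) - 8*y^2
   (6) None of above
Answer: 5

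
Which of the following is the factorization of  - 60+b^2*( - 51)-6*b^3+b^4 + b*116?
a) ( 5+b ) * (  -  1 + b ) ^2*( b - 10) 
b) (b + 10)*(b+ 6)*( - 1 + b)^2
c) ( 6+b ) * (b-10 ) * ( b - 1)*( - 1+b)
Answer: c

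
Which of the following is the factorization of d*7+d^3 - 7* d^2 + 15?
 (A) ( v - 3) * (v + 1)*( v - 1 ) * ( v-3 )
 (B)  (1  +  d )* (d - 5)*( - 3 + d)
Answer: B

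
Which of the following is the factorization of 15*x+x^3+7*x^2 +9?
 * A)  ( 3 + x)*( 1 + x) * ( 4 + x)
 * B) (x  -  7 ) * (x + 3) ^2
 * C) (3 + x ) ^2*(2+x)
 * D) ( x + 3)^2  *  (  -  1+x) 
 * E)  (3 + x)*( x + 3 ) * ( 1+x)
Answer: E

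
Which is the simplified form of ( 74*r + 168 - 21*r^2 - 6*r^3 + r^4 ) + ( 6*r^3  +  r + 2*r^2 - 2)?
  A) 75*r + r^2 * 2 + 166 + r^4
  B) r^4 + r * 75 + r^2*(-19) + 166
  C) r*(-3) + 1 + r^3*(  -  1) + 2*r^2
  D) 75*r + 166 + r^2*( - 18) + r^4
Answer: B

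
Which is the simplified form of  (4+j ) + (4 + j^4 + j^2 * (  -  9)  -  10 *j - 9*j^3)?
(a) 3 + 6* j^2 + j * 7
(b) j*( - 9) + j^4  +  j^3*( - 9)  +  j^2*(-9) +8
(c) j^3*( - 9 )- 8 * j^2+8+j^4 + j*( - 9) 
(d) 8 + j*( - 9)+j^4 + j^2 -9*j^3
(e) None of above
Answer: b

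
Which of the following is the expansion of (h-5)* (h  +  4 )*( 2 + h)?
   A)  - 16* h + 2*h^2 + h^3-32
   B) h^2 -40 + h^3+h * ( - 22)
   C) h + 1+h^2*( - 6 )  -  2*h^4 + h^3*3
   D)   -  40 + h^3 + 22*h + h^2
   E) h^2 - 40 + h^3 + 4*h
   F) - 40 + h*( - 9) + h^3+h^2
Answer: B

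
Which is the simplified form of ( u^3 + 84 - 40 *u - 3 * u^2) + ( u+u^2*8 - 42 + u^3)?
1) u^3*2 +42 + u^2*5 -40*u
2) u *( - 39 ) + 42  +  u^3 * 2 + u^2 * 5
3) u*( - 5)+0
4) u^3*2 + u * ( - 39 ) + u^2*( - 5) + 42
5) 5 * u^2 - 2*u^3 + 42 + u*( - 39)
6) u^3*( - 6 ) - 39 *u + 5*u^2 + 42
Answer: 2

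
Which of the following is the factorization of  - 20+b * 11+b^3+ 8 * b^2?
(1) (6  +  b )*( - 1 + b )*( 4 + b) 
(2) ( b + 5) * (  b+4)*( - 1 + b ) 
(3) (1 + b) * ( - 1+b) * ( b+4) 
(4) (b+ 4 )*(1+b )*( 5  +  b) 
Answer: 2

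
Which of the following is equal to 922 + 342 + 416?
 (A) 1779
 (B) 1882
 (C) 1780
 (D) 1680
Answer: D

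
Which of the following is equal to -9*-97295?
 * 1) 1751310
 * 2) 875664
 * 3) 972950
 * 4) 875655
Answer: 4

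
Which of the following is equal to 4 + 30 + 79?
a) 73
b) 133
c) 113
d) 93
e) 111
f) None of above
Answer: c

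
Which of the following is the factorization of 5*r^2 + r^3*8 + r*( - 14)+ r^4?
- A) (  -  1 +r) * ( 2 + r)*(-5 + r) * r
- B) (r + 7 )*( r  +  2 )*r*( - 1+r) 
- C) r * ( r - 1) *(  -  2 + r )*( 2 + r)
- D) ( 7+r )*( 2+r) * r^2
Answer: B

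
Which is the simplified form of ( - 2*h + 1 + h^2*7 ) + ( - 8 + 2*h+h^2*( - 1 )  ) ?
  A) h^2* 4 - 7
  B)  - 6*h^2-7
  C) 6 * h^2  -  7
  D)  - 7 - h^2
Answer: C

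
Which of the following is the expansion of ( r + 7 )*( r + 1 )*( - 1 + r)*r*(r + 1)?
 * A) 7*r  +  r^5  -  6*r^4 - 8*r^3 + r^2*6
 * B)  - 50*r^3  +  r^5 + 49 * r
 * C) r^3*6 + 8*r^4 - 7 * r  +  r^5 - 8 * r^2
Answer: C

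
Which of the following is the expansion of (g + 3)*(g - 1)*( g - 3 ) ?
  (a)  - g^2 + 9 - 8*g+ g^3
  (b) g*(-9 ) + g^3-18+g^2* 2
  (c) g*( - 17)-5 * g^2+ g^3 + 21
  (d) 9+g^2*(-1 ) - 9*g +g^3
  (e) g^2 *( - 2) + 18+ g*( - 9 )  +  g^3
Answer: d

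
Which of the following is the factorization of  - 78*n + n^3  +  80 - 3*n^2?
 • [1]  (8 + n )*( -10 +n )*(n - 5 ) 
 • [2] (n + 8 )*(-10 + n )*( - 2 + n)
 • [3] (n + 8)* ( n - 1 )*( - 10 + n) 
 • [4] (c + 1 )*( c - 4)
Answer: 3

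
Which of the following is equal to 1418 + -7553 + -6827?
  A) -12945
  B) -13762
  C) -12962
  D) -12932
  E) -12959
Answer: C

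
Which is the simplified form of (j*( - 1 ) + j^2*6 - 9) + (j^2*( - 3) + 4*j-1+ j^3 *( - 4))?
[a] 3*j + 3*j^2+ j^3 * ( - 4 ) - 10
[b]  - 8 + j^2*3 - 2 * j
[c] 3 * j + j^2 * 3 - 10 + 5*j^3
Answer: a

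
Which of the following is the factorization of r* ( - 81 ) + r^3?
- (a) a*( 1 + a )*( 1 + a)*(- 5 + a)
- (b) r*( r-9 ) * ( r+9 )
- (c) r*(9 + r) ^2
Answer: b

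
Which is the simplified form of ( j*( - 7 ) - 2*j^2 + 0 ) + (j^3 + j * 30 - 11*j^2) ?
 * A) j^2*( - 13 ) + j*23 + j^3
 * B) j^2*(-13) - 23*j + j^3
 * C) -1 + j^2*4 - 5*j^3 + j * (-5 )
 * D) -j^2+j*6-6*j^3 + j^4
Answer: A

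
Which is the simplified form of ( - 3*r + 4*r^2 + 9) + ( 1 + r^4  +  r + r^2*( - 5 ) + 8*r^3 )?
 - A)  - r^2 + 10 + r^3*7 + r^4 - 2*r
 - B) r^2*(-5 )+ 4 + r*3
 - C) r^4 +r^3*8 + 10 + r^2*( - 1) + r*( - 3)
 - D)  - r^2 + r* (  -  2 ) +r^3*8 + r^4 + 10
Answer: D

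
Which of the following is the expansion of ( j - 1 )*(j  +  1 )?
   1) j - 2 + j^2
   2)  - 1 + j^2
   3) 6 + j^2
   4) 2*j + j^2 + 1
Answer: 2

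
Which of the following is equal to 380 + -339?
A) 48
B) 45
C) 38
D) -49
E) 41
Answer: E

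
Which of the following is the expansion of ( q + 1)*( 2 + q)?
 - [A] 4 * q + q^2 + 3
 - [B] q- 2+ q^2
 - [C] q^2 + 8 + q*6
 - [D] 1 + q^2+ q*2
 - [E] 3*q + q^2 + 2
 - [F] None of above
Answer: E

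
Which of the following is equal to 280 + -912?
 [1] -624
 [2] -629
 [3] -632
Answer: 3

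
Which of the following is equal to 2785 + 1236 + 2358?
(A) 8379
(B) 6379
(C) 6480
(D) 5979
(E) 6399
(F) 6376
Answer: B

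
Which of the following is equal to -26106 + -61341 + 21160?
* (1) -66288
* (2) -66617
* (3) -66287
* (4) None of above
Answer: 3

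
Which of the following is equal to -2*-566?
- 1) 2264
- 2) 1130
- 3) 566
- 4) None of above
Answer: 4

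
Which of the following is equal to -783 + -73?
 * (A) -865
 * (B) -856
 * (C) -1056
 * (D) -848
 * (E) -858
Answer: B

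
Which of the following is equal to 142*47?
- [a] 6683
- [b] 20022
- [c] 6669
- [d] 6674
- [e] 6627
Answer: d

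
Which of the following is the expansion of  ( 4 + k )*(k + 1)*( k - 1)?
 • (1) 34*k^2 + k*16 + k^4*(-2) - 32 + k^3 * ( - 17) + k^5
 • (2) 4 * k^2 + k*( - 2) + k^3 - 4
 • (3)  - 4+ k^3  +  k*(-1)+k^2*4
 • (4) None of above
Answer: 3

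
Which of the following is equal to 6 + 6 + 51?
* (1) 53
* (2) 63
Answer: 2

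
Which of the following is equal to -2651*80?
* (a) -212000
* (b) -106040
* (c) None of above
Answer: c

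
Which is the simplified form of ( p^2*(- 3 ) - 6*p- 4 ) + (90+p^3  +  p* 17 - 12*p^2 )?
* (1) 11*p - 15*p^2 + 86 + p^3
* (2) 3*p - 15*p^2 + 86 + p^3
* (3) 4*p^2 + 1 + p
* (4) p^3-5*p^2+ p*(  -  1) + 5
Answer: 1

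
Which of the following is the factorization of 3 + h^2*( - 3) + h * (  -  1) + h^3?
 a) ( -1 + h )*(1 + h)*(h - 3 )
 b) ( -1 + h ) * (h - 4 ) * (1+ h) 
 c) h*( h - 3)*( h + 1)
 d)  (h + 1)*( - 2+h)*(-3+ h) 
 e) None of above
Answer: a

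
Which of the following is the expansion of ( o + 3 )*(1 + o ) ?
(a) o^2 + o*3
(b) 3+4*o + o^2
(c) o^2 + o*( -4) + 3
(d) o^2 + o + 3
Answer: b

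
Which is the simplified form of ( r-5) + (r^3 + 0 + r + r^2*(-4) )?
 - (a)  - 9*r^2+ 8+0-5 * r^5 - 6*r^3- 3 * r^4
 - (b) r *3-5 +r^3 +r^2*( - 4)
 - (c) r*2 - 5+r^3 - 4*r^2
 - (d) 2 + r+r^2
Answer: c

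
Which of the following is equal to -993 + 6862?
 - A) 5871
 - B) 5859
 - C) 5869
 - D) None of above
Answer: C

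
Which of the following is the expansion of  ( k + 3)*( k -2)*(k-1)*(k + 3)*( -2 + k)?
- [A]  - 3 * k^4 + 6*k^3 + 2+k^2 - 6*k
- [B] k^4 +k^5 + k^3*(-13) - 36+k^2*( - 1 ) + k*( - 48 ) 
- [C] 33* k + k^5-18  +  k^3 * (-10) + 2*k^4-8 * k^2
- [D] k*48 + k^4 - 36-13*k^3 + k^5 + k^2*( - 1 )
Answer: D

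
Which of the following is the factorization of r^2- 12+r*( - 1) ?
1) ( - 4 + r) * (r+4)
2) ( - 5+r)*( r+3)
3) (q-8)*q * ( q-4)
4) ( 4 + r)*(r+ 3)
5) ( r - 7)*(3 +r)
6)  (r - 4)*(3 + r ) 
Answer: 6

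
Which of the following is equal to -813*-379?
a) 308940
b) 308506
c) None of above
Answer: c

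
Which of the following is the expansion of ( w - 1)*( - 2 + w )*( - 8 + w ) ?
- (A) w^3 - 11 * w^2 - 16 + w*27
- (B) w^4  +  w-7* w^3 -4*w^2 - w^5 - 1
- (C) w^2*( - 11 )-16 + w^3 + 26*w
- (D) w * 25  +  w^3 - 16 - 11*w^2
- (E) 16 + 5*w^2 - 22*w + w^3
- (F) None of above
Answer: C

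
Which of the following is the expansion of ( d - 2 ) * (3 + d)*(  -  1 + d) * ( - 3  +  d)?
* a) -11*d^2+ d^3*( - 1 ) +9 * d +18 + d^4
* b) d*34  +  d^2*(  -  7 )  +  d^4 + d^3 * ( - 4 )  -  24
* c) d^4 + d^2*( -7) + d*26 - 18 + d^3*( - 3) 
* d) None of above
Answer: d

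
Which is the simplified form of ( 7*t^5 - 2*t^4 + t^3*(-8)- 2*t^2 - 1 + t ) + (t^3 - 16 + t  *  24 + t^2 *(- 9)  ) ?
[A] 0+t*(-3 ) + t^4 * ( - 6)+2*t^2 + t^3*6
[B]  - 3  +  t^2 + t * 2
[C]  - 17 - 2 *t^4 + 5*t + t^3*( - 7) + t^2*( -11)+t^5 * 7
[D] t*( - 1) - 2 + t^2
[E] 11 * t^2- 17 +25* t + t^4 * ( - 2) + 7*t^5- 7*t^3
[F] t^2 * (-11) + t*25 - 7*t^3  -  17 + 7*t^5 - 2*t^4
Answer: F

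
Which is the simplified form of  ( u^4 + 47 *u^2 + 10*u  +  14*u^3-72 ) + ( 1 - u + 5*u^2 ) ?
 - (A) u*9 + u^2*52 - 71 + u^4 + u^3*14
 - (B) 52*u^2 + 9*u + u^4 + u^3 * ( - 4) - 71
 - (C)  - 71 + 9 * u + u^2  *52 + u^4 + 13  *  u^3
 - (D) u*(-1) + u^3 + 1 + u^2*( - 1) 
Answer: A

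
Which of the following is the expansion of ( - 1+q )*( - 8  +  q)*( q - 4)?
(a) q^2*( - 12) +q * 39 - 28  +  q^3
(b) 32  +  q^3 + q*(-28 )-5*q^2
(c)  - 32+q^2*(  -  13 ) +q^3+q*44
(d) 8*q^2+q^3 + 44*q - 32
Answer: c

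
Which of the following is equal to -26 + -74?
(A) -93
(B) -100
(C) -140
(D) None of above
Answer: B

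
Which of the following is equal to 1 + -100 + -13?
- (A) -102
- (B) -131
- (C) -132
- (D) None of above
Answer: D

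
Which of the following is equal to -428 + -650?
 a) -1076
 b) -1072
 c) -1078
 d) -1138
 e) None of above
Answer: c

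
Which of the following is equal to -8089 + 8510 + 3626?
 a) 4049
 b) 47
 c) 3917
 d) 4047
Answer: d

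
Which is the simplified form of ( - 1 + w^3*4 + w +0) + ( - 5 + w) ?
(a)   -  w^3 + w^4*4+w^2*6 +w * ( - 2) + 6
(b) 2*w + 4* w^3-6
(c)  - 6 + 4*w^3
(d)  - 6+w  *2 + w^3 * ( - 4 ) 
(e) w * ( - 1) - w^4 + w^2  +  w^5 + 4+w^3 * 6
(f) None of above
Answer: b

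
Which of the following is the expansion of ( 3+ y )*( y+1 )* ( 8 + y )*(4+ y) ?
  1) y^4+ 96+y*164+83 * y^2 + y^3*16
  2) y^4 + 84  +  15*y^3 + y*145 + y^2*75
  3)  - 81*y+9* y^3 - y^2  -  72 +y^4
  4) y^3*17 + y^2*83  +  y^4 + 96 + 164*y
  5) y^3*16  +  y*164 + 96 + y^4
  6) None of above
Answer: 1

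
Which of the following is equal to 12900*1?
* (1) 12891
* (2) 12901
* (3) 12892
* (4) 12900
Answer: 4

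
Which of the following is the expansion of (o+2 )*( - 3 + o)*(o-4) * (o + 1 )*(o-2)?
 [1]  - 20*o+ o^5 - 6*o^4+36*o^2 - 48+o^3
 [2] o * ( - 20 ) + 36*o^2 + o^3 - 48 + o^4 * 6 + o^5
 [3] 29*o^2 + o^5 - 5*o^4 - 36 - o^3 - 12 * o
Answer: 1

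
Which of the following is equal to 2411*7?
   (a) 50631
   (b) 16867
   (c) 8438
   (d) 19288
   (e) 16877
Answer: e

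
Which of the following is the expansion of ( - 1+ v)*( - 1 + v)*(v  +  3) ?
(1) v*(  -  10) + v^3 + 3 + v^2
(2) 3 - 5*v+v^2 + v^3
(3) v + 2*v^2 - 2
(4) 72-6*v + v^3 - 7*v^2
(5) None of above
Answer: 2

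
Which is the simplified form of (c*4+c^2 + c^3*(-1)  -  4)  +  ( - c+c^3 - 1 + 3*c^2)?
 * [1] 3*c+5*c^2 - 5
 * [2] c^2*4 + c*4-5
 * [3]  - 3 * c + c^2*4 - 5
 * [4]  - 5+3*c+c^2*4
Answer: 4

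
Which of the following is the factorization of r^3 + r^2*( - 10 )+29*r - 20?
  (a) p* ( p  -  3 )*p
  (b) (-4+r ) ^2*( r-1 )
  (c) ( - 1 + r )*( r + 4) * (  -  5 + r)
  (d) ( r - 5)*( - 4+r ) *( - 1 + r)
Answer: d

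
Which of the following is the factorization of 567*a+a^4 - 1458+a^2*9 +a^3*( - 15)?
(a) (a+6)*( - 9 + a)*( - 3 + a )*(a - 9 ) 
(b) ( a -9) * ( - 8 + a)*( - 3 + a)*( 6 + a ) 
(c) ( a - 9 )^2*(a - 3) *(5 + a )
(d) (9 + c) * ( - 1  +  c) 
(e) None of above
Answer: a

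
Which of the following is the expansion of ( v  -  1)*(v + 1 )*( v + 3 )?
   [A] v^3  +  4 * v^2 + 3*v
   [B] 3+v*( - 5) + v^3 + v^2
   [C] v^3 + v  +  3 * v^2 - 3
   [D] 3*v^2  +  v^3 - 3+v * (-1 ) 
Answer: D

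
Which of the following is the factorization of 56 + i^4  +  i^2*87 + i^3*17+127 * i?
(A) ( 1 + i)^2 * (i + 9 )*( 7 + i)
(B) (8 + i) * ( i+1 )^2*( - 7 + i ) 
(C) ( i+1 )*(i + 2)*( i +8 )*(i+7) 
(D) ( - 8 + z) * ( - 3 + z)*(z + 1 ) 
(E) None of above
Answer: E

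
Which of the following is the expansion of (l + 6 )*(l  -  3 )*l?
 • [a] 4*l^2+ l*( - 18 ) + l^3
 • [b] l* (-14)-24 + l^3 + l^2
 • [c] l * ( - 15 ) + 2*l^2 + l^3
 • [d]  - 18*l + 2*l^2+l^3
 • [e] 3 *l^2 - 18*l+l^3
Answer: e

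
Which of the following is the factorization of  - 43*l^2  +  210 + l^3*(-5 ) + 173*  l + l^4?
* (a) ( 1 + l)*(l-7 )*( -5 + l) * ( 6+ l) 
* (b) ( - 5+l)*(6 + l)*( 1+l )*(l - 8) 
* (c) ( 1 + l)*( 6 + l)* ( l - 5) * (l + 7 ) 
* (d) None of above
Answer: a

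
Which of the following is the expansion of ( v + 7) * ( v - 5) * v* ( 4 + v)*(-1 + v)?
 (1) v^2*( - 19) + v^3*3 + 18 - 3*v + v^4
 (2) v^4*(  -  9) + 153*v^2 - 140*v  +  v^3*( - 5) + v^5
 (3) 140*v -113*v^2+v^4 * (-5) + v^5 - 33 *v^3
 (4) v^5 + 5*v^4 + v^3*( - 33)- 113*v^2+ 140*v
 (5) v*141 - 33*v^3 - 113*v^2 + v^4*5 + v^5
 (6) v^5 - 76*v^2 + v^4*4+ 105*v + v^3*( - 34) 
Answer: 4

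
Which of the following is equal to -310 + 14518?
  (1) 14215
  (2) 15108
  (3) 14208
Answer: 3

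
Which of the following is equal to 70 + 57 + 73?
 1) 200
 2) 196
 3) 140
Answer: 1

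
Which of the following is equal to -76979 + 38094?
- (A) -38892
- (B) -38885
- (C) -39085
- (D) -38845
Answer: B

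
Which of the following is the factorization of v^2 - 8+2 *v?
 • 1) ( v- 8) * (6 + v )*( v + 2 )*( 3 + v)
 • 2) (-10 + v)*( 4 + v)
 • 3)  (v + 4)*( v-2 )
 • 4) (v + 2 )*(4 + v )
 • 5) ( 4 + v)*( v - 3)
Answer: 3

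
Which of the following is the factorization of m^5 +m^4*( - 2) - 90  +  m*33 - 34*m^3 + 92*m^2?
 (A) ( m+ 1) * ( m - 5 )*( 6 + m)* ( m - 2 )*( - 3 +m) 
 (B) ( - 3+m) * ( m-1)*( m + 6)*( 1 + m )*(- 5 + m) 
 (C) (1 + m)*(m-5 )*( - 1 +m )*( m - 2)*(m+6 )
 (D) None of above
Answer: B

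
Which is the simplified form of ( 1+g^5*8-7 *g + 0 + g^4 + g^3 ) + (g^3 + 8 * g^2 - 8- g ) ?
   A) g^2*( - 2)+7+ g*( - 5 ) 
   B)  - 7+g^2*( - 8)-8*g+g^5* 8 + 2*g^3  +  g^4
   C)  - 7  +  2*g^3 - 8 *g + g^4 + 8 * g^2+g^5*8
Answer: C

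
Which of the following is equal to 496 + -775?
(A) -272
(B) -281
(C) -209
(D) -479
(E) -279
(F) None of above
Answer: E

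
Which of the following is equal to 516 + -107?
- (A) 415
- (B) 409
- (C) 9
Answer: B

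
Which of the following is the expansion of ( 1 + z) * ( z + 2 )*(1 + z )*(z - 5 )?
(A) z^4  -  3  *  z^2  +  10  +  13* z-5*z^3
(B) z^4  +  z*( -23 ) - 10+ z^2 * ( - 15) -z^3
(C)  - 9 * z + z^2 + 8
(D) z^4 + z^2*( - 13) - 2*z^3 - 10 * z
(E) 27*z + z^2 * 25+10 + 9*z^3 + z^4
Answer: B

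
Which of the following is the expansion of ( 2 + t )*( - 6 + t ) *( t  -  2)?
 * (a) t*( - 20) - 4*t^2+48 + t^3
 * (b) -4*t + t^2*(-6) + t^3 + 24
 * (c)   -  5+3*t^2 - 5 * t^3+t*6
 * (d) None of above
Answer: b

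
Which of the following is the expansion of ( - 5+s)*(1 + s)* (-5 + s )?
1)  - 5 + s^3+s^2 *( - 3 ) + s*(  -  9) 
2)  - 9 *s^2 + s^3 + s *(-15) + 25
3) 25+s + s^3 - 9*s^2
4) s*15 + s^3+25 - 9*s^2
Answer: 4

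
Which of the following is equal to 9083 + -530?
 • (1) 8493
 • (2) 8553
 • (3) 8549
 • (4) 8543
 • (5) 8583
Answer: 2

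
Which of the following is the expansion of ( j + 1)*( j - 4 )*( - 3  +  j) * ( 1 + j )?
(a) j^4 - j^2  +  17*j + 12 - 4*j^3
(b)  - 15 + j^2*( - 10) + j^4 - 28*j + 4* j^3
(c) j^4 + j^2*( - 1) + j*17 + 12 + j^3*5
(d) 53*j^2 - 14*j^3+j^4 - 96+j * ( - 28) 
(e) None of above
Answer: e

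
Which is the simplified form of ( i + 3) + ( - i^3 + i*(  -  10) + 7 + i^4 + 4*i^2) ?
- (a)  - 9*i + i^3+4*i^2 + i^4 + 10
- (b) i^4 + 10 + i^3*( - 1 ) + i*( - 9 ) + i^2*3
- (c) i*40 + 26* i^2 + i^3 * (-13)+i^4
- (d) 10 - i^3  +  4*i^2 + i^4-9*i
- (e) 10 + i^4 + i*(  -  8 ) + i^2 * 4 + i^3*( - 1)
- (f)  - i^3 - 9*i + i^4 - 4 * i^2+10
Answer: d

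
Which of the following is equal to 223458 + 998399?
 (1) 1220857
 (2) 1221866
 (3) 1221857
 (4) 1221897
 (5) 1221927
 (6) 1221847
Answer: 3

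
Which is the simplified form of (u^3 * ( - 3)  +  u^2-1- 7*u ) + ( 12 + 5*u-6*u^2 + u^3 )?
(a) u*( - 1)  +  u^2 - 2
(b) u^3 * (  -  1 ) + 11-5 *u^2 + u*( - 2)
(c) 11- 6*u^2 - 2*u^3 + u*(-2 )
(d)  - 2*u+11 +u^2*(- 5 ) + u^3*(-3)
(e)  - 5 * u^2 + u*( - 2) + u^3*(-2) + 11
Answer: e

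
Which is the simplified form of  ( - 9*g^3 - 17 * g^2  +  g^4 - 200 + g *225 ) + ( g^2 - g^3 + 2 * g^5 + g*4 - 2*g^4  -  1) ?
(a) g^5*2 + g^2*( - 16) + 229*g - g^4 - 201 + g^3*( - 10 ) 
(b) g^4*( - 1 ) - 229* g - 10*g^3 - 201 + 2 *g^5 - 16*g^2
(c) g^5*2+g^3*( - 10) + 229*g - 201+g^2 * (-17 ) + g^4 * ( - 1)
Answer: a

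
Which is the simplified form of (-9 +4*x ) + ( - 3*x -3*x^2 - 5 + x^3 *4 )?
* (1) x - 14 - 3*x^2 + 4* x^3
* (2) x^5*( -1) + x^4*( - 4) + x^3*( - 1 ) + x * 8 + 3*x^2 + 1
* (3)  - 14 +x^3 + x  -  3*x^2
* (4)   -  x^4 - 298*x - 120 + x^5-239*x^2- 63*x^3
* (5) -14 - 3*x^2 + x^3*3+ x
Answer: 1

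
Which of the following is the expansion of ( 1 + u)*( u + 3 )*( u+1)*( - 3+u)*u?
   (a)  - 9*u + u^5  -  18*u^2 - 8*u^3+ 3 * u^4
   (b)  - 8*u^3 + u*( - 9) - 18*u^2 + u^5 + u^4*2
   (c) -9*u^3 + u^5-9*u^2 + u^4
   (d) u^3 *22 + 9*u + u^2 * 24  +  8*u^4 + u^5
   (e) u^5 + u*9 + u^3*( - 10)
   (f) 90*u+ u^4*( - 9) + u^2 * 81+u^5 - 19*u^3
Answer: b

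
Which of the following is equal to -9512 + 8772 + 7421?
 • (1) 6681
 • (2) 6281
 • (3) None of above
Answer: 1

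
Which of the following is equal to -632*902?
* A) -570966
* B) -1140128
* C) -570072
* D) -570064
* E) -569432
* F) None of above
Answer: D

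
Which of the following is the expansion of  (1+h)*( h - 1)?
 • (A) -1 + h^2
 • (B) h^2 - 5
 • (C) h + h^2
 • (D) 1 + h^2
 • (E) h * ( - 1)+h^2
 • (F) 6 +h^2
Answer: A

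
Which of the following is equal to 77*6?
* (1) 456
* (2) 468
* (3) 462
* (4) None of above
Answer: 3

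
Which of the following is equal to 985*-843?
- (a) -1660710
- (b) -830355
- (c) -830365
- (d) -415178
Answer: b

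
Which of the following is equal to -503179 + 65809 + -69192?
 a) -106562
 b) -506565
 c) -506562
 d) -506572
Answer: c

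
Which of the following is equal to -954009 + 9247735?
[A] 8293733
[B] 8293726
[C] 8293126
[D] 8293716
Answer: B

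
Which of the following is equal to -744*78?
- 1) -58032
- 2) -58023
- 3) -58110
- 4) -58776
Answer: 1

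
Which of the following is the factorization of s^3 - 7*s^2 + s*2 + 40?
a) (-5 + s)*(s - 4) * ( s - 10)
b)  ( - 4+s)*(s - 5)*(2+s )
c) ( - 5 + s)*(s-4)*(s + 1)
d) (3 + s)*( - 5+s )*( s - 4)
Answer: b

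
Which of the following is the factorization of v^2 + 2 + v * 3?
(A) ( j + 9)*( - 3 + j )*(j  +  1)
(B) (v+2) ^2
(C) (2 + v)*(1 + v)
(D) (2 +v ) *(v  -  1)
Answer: C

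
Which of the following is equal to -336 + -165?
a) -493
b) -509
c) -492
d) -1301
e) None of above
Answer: e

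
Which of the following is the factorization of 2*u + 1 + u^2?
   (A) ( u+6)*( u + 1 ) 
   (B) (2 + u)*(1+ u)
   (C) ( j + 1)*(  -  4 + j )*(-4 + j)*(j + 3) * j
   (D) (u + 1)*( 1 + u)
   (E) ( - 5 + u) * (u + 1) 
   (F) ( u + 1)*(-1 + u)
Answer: D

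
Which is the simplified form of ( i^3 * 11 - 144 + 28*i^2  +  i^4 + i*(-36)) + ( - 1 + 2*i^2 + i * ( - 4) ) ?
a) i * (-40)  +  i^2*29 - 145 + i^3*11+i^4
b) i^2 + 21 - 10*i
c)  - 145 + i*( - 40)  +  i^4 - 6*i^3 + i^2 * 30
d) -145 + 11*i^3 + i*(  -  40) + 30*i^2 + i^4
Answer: d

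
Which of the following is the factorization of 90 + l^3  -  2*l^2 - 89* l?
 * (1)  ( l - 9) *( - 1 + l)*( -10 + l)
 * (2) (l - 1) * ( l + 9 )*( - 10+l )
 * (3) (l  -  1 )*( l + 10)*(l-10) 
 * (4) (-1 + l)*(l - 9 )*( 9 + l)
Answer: 2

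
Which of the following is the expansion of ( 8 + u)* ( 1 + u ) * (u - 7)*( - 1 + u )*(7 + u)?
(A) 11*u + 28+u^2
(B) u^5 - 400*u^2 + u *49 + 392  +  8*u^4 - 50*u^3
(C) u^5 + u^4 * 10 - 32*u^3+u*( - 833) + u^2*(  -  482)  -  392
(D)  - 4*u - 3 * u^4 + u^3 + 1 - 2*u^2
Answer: B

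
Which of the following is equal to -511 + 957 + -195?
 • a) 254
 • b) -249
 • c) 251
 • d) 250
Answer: c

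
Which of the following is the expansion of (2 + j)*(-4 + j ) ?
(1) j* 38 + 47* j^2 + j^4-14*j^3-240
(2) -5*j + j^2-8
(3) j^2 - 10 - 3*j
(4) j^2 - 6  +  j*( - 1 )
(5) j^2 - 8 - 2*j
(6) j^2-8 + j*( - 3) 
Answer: 5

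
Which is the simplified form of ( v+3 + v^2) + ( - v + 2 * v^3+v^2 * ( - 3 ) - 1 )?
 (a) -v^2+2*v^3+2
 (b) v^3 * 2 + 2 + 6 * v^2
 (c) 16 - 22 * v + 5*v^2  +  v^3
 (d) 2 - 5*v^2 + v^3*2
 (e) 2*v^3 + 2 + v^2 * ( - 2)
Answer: e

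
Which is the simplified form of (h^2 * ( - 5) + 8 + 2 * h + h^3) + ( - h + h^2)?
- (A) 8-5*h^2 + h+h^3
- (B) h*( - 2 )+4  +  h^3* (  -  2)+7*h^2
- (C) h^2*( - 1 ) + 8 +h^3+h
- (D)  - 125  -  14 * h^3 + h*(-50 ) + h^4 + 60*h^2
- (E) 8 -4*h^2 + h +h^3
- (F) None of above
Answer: E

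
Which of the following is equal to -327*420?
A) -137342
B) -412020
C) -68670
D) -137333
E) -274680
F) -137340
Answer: F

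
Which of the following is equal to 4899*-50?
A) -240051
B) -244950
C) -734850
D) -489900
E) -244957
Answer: B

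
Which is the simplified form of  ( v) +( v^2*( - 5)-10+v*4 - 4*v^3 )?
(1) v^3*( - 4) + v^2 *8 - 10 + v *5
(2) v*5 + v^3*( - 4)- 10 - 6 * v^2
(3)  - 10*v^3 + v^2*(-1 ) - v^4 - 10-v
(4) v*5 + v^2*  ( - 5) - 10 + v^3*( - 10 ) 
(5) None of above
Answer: 5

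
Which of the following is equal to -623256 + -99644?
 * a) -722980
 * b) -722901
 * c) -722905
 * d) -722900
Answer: d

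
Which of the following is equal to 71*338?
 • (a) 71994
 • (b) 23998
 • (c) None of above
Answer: b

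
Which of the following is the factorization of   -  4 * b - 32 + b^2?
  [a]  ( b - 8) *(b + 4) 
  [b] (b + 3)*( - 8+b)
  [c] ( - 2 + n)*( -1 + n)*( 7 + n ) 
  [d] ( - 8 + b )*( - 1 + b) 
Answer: a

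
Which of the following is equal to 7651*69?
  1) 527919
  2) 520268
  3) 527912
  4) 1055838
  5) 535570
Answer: 1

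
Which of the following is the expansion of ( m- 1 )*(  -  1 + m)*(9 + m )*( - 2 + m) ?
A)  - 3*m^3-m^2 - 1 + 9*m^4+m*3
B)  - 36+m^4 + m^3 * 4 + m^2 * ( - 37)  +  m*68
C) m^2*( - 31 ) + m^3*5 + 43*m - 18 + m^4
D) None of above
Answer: C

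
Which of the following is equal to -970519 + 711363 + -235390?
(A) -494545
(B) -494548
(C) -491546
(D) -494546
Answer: D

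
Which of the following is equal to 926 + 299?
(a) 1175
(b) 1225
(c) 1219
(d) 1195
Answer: b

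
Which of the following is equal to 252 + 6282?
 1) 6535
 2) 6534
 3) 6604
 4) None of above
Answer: 2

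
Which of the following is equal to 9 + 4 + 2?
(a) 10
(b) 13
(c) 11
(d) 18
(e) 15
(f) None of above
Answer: e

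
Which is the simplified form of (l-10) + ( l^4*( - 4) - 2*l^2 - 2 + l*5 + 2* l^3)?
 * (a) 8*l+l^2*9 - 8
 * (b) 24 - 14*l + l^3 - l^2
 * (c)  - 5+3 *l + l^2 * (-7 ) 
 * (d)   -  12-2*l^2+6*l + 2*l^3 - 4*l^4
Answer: d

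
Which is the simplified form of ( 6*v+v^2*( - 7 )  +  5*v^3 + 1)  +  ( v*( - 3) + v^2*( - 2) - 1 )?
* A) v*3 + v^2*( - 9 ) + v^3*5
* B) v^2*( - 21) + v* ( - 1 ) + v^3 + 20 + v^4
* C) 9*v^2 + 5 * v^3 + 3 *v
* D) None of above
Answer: A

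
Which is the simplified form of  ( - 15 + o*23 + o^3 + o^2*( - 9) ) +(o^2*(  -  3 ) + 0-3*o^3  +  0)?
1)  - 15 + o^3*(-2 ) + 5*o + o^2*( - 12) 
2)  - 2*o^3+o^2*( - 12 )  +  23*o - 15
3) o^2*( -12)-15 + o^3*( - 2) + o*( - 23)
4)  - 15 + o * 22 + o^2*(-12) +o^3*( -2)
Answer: 2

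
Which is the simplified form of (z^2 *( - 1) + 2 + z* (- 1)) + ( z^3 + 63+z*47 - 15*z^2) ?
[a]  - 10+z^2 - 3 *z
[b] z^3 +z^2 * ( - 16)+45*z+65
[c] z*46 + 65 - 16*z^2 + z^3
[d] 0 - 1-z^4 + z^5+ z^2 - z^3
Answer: c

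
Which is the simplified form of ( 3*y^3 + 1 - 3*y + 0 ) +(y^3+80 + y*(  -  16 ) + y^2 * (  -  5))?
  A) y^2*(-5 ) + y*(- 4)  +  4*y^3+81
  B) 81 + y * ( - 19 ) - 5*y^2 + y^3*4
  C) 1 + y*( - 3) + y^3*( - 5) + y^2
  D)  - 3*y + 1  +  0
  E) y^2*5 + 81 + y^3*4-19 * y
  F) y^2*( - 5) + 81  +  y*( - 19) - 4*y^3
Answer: B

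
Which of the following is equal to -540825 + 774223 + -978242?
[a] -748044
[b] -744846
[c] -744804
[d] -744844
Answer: d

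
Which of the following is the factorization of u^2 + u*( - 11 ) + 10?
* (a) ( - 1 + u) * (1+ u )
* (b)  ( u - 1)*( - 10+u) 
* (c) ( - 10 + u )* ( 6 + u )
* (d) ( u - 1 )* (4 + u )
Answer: b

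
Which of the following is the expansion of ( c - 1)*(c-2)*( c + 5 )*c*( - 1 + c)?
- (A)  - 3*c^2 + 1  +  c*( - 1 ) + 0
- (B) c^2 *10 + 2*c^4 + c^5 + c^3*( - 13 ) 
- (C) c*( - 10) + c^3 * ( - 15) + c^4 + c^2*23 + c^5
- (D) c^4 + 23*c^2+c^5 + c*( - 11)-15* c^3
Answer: C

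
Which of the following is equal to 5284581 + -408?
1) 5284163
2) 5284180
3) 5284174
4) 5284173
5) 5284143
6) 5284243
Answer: 4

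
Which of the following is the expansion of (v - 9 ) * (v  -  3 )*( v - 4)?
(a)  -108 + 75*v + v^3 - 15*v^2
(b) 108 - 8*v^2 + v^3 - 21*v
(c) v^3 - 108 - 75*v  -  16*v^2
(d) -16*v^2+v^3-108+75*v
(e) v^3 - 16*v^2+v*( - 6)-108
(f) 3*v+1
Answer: d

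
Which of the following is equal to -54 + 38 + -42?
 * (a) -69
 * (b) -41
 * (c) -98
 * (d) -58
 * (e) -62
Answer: d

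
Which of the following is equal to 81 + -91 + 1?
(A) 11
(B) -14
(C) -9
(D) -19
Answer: C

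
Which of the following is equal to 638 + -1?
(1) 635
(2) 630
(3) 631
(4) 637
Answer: 4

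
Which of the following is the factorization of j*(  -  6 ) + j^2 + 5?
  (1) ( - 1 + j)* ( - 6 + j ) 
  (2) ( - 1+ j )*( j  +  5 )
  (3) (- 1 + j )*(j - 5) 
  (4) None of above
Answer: 3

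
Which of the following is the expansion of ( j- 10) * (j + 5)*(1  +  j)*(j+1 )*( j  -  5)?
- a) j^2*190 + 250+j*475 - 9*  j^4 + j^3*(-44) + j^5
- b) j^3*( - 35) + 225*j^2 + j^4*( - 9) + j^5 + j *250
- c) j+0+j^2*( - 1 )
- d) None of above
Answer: d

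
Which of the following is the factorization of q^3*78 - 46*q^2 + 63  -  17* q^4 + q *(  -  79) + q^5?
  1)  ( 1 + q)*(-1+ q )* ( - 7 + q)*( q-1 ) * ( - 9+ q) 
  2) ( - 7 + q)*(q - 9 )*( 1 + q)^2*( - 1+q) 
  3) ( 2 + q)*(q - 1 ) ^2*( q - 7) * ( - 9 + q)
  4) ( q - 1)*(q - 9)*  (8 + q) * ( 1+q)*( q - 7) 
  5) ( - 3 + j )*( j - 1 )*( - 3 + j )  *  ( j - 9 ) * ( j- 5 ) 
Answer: 1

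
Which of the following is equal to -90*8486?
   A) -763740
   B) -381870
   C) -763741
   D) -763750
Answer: A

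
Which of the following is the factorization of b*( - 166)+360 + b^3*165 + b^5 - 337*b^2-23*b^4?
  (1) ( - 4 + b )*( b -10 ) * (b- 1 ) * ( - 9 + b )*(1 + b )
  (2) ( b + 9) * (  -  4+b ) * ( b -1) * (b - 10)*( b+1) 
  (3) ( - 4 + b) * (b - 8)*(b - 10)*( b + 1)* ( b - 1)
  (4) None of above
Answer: 1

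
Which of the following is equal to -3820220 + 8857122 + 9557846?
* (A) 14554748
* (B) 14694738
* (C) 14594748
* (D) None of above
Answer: C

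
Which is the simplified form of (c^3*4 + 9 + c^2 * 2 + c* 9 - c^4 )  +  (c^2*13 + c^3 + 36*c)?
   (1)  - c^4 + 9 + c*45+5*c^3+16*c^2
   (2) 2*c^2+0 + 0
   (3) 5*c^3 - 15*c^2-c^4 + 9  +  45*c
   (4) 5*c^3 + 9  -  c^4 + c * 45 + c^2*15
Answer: 4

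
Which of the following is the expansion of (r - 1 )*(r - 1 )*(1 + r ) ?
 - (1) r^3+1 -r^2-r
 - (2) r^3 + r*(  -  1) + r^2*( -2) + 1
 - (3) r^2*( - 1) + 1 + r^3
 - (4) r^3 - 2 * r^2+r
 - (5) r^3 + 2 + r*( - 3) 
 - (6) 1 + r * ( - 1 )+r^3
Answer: 1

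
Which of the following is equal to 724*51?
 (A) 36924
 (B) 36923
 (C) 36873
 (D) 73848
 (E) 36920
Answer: A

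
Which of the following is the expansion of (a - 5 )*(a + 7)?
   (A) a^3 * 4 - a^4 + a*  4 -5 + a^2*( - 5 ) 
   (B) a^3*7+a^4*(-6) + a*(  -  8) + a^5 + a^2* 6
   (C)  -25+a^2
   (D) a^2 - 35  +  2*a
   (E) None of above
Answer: D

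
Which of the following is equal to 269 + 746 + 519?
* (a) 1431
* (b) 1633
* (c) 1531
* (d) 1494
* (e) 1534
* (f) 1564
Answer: e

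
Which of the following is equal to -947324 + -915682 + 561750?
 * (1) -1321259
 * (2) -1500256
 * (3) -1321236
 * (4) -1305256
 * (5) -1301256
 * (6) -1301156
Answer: 5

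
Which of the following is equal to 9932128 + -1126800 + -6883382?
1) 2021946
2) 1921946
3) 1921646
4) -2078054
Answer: 2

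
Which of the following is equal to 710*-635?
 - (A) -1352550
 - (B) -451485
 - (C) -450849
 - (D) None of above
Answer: D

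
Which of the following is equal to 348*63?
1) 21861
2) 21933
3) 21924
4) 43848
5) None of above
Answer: 3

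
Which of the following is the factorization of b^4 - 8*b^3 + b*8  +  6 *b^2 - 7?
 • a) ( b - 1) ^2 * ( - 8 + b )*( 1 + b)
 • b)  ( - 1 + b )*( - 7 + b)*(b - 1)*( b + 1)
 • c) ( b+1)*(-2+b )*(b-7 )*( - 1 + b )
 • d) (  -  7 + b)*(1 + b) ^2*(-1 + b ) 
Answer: b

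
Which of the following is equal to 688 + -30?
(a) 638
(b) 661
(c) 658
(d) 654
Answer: c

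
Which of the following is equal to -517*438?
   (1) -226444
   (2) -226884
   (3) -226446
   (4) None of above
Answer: 3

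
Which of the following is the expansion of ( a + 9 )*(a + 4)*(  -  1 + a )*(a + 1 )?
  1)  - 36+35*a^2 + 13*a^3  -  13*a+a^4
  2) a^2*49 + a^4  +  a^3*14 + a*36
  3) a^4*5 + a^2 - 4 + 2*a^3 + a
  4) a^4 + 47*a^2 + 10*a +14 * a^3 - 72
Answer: 1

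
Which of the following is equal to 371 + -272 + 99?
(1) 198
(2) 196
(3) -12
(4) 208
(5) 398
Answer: 1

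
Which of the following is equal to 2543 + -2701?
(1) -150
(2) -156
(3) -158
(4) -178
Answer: 3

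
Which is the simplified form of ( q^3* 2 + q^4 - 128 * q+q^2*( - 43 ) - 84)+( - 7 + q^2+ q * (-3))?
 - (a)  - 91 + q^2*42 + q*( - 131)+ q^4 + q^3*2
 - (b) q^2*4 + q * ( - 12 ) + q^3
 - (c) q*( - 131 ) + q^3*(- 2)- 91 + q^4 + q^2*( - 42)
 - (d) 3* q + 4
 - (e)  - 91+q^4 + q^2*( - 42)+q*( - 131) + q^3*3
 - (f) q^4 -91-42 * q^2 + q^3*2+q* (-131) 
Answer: f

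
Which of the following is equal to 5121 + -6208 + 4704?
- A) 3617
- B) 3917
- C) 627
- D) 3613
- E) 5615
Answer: A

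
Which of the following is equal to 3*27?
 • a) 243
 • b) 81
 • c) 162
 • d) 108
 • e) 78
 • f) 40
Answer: b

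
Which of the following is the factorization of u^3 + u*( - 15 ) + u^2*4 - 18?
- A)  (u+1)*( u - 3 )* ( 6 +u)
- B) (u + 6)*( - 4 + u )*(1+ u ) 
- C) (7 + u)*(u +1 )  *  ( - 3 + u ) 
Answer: A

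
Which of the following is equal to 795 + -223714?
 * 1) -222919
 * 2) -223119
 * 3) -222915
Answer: 1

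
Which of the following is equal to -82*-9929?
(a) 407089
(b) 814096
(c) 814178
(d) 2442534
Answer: c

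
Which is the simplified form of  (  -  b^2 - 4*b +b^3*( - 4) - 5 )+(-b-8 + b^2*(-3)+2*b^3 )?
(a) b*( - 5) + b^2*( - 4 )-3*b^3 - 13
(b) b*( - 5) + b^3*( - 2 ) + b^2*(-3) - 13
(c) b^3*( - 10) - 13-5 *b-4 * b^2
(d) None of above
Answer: d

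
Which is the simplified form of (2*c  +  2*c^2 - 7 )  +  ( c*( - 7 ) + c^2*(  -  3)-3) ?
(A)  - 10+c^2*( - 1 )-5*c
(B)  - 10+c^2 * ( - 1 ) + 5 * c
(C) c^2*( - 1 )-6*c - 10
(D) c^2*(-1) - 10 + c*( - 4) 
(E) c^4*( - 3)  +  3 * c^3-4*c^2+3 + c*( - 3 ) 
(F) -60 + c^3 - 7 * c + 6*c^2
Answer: A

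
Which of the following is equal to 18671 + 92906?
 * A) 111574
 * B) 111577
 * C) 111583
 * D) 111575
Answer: B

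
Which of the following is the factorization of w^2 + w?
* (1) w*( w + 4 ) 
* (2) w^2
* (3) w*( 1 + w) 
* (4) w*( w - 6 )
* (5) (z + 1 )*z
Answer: 3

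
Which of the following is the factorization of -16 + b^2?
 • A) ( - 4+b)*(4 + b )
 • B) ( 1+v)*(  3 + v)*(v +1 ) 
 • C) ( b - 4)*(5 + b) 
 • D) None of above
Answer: A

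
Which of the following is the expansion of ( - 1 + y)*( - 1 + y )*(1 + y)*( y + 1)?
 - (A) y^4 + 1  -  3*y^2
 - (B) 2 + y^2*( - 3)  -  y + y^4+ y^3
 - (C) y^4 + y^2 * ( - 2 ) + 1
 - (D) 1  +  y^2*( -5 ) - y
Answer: C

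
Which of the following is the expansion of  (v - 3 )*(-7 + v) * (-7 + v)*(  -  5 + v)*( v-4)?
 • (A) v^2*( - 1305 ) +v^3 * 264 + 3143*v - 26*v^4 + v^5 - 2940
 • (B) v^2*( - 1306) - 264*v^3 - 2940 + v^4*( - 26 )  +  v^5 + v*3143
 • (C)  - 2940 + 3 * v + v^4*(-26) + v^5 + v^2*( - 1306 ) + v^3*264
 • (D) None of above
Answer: D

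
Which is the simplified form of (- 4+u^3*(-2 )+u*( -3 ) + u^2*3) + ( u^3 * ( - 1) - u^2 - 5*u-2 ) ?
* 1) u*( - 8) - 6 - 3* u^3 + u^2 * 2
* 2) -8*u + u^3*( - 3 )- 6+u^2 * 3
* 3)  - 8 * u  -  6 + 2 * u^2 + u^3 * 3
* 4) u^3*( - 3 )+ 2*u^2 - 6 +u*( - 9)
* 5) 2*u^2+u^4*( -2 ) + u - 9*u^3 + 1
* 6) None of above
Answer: 1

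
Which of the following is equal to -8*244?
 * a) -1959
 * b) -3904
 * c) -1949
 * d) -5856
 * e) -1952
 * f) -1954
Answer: e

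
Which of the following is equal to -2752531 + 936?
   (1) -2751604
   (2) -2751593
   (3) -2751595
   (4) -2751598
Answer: 3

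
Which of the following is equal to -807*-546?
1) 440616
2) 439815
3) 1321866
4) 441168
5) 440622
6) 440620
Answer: 5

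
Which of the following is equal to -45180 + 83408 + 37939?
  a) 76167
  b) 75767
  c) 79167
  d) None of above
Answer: a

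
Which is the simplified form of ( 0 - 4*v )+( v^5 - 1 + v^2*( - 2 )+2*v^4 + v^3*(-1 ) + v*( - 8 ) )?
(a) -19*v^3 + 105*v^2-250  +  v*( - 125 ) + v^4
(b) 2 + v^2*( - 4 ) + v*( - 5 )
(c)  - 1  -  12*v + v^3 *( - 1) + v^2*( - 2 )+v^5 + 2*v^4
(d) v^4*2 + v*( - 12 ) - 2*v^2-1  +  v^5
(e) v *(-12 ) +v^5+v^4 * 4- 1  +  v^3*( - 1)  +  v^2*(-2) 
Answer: c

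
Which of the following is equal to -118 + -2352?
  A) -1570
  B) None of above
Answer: B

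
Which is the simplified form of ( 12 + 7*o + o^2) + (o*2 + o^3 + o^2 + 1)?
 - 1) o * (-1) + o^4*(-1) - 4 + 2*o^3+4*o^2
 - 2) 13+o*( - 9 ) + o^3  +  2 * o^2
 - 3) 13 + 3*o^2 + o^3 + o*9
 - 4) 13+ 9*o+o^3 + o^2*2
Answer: 4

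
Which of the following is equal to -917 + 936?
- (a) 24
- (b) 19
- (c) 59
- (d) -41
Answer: b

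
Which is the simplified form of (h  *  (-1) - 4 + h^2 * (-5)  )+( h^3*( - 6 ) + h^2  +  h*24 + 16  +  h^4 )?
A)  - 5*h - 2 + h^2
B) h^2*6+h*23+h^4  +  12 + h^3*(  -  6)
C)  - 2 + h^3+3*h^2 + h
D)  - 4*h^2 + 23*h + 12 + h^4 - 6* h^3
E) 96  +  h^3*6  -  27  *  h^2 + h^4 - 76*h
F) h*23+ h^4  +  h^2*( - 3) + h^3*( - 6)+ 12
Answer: D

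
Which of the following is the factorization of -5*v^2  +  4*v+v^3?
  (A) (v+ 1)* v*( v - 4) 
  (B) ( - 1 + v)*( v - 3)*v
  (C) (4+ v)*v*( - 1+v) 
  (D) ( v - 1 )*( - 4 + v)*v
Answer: D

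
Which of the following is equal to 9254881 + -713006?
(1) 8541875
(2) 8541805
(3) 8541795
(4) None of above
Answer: 1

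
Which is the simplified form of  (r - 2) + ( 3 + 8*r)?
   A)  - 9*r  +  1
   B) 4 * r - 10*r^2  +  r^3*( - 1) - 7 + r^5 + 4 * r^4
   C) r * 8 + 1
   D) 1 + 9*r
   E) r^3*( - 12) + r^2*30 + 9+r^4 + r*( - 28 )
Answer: D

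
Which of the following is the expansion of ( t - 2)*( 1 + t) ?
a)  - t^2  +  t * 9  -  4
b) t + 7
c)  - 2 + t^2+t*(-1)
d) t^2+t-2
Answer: c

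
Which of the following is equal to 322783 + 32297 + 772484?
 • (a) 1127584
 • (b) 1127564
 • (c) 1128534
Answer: b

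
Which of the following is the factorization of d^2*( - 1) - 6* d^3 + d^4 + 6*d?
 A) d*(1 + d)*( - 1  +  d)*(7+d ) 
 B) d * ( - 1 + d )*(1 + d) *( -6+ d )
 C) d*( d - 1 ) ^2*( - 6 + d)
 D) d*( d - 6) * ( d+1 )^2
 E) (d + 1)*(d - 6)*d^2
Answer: B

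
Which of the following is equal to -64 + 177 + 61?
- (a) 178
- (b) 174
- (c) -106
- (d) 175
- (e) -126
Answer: b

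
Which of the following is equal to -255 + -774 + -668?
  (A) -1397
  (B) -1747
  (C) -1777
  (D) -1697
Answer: D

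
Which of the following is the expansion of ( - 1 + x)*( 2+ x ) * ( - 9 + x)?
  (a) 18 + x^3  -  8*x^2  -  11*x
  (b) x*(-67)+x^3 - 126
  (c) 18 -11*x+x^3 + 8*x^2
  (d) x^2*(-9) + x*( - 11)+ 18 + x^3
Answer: a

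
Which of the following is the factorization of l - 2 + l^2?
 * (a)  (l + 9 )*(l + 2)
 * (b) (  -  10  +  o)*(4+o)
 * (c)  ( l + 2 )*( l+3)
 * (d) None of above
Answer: d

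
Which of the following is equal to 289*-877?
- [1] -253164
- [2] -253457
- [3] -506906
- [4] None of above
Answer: 4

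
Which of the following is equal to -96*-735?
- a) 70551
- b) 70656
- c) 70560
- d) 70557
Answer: c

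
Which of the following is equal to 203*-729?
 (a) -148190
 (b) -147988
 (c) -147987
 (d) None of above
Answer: c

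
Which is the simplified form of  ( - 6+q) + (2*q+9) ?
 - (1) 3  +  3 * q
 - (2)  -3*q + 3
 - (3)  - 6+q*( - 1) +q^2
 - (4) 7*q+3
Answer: 1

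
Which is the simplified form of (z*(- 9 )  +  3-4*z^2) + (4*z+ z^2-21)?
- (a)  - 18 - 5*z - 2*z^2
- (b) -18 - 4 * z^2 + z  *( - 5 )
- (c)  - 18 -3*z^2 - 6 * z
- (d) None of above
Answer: d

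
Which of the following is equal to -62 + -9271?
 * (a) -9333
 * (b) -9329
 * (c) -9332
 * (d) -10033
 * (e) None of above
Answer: a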